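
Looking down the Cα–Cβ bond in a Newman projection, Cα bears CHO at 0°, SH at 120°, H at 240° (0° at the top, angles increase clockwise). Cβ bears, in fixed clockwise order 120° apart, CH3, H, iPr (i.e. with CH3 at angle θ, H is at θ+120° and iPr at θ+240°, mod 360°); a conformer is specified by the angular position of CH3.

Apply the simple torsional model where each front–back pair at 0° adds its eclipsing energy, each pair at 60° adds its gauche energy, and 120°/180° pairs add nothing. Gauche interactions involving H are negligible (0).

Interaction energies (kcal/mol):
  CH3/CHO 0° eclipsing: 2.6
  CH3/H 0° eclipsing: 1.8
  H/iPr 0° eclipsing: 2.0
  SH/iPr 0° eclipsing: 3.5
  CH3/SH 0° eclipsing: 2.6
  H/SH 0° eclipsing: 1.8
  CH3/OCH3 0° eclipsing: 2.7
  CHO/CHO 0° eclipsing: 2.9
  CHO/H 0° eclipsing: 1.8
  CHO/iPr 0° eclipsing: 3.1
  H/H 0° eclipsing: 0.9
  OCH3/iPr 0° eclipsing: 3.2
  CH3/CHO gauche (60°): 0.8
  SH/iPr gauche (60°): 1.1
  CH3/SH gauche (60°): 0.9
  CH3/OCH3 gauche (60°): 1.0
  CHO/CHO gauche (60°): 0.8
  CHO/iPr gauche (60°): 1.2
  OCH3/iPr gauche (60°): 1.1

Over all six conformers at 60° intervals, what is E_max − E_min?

CH3 at 0° (eclipsed): CHO–CH3 eclipsed, SH–H eclipsed, H–iPr eclipsed; 2.6 + 1.8 + 2.0 = 6.4 kcal/mol.
CH3 at 60° (staggered): CHO–CH3 gauche, CHO–iPr gauche, SH–CH3 gauche; 0.8 + 1.2 + 0.9 = 2.9 kcal/mol.
CH3 at 120° (eclipsed): CHO–iPr eclipsed, SH–CH3 eclipsed, H–H eclipsed; 3.1 + 2.6 + 0.9 = 6.6 kcal/mol.
CH3 at 180° (staggered): CHO–iPr gauche, SH–CH3 gauche, SH–iPr gauche; 1.2 + 0.9 + 1.1 = 3.2 kcal/mol.
CH3 at 240° (eclipsed): CHO–H eclipsed, SH–iPr eclipsed, H–CH3 eclipsed; 1.8 + 3.5 + 1.8 = 7.1 kcal/mol.
CH3 at 300° (staggered): CHO–CH3 gauche, SH–iPr gauche; 0.8 + 1.1 = 1.9 kcal/mol.
Max at 240° (7.1 kcal/mol), min at 300° (1.9 kcal/mol); barrier = 5.2 kcal/mol.

5.2 kcal/mol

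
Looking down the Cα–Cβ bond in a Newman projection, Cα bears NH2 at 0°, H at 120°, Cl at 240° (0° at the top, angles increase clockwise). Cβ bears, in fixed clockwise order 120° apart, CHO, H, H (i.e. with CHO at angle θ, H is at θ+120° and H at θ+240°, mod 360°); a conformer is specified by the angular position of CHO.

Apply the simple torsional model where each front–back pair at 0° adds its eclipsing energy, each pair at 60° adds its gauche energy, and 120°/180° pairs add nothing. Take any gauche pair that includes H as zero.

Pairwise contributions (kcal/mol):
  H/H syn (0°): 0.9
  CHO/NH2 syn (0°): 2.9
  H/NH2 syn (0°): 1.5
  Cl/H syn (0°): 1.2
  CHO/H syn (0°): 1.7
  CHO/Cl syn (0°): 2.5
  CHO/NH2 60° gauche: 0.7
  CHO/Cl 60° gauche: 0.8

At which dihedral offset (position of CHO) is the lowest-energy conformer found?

CHO at 0° (eclipsed): NH2–CHO eclipsed, H–H eclipsed, Cl–H eclipsed; 2.9 + 0.9 + 1.2 = 5.0 kcal/mol.
CHO at 60° (staggered): NH2–CHO gauche; 0.7 = 0.7 kcal/mol.
CHO at 120° (eclipsed): NH2–H eclipsed, H–CHO eclipsed, Cl–H eclipsed; 1.5 + 1.7 + 1.2 = 4.4 kcal/mol.
CHO at 180° (staggered): Cl–CHO gauche; 0.8 = 0.8 kcal/mol.
CHO at 240° (eclipsed): NH2–H eclipsed, H–H eclipsed, Cl–CHO eclipsed; 1.5 + 0.9 + 2.5 = 4.9 kcal/mol.
CHO at 300° (staggered): NH2–CHO gauche, Cl–CHO gauche; 0.7 + 0.8 = 1.5 kcal/mol.
The minimum (0.7 kcal/mol) occurs with CHO at 60°.

60°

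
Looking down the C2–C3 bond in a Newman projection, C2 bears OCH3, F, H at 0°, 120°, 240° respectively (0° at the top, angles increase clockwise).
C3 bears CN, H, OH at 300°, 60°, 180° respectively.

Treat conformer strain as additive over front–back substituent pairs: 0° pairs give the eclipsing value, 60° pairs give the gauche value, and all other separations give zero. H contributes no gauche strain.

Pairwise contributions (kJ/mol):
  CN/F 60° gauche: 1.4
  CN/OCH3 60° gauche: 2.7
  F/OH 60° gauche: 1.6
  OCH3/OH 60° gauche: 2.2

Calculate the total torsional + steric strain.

4.3 kJ/mol

This conformer (staggered): OCH3–CN gauche, F–OH gauche; 2.7 + 1.6 = 4.3 kJ/mol.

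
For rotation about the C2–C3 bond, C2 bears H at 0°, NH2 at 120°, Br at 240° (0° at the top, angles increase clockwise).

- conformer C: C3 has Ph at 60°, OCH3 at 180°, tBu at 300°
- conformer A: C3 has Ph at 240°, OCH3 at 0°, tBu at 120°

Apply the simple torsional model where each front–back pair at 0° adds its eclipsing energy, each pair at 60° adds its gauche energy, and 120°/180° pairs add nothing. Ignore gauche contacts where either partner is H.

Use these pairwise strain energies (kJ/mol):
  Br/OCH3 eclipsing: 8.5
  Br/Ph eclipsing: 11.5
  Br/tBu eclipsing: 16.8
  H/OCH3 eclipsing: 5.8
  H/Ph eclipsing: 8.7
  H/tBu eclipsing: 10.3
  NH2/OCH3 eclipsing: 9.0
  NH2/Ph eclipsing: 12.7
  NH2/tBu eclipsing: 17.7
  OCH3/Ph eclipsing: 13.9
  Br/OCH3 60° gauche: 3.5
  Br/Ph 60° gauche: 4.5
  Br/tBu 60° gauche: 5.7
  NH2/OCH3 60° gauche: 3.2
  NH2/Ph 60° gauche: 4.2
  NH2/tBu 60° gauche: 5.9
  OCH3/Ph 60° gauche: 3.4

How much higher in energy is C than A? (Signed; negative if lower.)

C (staggered): NH2–Ph gauche, NH2–OCH3 gauche, Br–OCH3 gauche, Br–tBu gauche; 4.2 + 3.2 + 3.5 + 5.7 = 16.6 kJ/mol.
A (eclipsed): H–OCH3 eclipsed, NH2–tBu eclipsed, Br–Ph eclipsed; 5.8 + 17.7 + 11.5 = 35.0 kJ/mol.
E(C) − E(A) = 16.6 − 35.0 = -18.4 kJ/mol.

-18.4 kJ/mol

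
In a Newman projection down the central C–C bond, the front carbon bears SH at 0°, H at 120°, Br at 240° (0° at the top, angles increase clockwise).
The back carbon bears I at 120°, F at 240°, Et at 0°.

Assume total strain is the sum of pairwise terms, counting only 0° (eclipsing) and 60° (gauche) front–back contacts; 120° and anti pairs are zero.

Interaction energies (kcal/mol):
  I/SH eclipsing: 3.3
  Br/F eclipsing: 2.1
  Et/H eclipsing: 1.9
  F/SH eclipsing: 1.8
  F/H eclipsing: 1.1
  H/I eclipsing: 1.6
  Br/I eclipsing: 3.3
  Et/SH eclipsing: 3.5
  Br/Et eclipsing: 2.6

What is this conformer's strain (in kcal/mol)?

7.2 kcal/mol

This conformer (eclipsed): SH(0°)/Et(0°) eclipsed 3.5; H(120°)/I(120°) eclipsed 1.6; Br(240°)/F(240°) eclipsed 2.1 → 7.2 kcal/mol.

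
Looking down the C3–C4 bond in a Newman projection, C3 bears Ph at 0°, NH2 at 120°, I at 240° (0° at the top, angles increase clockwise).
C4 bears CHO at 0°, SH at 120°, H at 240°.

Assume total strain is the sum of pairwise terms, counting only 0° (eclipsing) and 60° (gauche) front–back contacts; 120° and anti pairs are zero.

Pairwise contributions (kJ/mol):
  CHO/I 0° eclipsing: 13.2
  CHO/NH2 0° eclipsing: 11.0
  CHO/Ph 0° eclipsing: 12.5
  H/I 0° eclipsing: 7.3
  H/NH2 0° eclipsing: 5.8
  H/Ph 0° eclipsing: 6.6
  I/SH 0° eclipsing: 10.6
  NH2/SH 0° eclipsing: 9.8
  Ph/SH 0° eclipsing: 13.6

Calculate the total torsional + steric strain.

This conformer is eclipsed. Ph at 0° is eclipsed with CHO at 0° (12.5); NH2 at 120° is eclipsed with SH at 120° (9.8); I at 240° is eclipsed with H at 240° (7.3). Total 29.6 kJ/mol.

29.6 kJ/mol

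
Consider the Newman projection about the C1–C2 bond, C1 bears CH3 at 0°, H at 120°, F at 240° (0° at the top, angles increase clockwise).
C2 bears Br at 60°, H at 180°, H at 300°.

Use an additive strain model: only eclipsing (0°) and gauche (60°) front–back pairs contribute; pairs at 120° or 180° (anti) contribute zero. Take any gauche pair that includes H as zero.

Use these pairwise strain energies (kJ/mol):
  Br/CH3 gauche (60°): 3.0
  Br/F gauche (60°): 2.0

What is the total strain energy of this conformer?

3.0 kJ/mol

This conformer is staggered. CH3 at 0° is gauche with Br at 60° (3.0). Total 3.0 kJ/mol.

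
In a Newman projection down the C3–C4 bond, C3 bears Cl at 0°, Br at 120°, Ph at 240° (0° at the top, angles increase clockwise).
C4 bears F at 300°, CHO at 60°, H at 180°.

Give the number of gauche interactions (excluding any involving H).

Non-H gauche pairs: Cl(0°)/F(300°); Cl(0°)/CHO(60°); Br(120°)/CHO(60°); Ph(240°)/F(300°) — 4 interactions.

4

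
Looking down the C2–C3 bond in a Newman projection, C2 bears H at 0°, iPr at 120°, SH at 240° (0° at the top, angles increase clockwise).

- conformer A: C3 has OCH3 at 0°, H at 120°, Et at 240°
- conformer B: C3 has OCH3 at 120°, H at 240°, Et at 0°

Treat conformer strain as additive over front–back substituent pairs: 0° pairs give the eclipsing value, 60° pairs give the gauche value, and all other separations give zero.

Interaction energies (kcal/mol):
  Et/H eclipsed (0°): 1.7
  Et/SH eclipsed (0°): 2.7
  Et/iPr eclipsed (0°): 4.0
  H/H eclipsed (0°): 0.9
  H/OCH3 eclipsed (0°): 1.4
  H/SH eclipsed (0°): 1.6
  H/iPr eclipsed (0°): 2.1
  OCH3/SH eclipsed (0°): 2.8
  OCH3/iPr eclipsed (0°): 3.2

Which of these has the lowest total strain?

A

A is eclipsed. H at 0° is eclipsed with OCH3 at 0° (1.4); iPr at 120° is eclipsed with H at 120° (2.1); SH at 240° is eclipsed with Et at 240° (2.7). Total 6.2 kcal/mol.
B is eclipsed. H at 0° is eclipsed with Et at 0° (1.7); iPr at 120° is eclipsed with OCH3 at 120° (3.2); SH at 240° is eclipsed with H at 240° (1.6). Total 6.5 kcal/mol.
A has the lowest total (6.2 kcal/mol).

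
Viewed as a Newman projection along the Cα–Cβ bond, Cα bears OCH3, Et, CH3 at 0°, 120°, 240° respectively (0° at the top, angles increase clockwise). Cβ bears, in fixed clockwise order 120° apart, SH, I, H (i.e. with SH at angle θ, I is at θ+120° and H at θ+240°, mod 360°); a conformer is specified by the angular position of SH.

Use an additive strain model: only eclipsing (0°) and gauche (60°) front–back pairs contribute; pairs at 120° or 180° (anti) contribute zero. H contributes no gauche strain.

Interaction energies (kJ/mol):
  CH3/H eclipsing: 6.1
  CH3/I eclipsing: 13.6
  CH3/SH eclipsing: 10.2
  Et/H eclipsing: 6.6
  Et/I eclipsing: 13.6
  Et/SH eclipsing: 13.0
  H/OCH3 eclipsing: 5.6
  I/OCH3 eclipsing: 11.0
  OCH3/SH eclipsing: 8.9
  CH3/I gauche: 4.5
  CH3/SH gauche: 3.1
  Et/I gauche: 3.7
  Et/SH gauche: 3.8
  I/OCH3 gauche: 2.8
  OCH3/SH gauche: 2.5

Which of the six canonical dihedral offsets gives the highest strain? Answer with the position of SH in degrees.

120°

SH at 0° is eclipsed. OCH3 at 0° is eclipsed with SH at 0° (8.9); Et at 120° is eclipsed with I at 120° (13.6); CH3 at 240° is eclipsed with H at 240° (6.1). Total 28.6 kJ/mol.
SH at 60° is staggered. OCH3 at 0° is gauche with SH at 60° (2.5); Et at 120° is gauche with SH at 60° (3.8); Et at 120° is gauche with I at 180° (3.7); CH3 at 240° is gauche with I at 180° (4.5). Total 14.5 kJ/mol.
SH at 120° is eclipsed. OCH3 at 0° is eclipsed with H at 0° (5.6); Et at 120° is eclipsed with SH at 120° (13.0); CH3 at 240° is eclipsed with I at 240° (13.6). Total 32.2 kJ/mol.
SH at 180° is staggered. OCH3 at 0° is gauche with I at 300° (2.8); Et at 120° is gauche with SH at 180° (3.8); CH3 at 240° is gauche with SH at 180° (3.1); CH3 at 240° is gauche with I at 300° (4.5). Total 14.2 kJ/mol.
SH at 240° is eclipsed. OCH3 at 0° is eclipsed with I at 0° (11.0); Et at 120° is eclipsed with H at 120° (6.6); CH3 at 240° is eclipsed with SH at 240° (10.2). Total 27.8 kJ/mol.
SH at 300° is staggered. OCH3 at 0° is gauche with SH at 300° (2.5); OCH3 at 0° is gauche with I at 60° (2.8); Et at 120° is gauche with I at 60° (3.7); CH3 at 240° is gauche with SH at 300° (3.1). Total 12.1 kJ/mol.
The maximum (32.2 kJ/mol) occurs with SH at 120°.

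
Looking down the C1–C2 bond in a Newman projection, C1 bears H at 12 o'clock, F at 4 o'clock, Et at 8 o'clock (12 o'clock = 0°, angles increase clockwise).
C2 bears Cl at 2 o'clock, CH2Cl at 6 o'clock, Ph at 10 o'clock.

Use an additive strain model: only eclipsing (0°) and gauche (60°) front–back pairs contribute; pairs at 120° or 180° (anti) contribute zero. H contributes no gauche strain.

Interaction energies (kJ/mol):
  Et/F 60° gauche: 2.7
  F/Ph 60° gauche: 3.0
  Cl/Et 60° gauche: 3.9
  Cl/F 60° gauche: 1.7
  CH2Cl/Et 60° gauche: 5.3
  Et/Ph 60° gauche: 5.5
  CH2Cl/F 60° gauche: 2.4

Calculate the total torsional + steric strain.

This conformer (staggered): F(120°)/Cl(60°) gauche 1.7; F(120°)/CH2Cl(180°) gauche 2.4; Et(240°)/CH2Cl(180°) gauche 5.3; Et(240°)/Ph(300°) gauche 5.5 → 14.9 kJ/mol.

14.9 kJ/mol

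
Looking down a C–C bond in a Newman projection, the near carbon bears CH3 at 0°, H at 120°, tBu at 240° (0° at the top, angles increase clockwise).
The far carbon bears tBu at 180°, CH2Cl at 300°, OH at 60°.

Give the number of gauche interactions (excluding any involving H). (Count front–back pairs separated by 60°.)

Non-H gauche pairs: CH3(0°)/CH2Cl(300°); CH3(0°)/OH(60°); tBu(240°)/tBu(180°); tBu(240°)/CH2Cl(300°) — 4 interactions.

4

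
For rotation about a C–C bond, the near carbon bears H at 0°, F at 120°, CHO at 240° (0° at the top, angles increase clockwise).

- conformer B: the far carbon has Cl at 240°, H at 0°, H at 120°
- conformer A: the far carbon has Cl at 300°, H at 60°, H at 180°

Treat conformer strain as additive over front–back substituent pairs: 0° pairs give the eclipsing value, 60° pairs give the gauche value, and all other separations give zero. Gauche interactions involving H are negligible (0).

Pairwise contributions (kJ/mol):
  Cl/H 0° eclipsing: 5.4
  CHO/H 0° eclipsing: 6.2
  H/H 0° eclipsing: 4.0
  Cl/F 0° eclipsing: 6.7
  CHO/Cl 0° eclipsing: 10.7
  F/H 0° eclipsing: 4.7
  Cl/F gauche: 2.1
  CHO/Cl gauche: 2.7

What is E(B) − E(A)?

+16.7 kJ/mol

B (eclipsed): H–H eclipsed, F–H eclipsed, CHO–Cl eclipsed; 4.0 + 4.7 + 10.7 = 19.4 kJ/mol.
A (staggered): CHO–Cl gauche; 2.7 = 2.7 kJ/mol.
E(B) − E(A) = 19.4 − 2.7 = +16.7 kJ/mol.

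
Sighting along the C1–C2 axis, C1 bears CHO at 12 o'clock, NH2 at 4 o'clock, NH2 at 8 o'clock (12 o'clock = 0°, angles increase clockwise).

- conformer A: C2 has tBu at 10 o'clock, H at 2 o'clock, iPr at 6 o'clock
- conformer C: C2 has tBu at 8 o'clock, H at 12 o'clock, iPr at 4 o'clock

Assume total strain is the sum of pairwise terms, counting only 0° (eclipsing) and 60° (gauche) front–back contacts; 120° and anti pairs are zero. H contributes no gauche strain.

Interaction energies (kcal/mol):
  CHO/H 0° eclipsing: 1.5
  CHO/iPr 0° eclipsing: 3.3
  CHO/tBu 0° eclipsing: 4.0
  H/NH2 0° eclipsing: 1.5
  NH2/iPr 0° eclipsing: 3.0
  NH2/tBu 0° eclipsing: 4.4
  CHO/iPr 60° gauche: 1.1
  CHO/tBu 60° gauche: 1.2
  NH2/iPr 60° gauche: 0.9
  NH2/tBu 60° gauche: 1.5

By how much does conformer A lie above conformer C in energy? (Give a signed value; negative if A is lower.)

A (staggered): CHO(0°)/tBu(300°) gauche 1.2; NH2(120°)/iPr(180°) gauche 0.9; NH2(240°)/tBu(300°) gauche 1.5; NH2(240°)/iPr(180°) gauche 0.9 → 4.5 kcal/mol.
C (eclipsed): CHO(0°)/H(0°) eclipsed 1.5; NH2(120°)/iPr(120°) eclipsed 3.0; NH2(240°)/tBu(240°) eclipsed 4.4 → 8.9 kcal/mol.
E(A) − E(C) = 4.5 − 8.9 = -4.4 kcal/mol.

-4.4 kcal/mol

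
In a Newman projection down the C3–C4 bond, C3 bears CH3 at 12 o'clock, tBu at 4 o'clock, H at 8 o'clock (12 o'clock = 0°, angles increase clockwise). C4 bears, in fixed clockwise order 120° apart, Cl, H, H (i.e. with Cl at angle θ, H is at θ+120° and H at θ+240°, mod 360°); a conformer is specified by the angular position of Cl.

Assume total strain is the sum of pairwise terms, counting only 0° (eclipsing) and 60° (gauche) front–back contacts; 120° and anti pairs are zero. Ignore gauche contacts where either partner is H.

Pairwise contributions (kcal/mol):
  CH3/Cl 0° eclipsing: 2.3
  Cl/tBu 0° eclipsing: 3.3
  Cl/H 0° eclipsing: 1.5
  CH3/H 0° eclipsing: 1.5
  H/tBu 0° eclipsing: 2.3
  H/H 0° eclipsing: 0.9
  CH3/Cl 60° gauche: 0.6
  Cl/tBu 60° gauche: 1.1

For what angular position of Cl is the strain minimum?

300°

Cl at 0° (eclipsed): CH3–Cl eclipsed, tBu–H eclipsed, H–H eclipsed; 2.3 + 2.3 + 0.9 = 5.5 kcal/mol.
Cl at 60° (staggered): CH3–Cl gauche, tBu–Cl gauche; 0.6 + 1.1 = 1.7 kcal/mol.
Cl at 120° (eclipsed): CH3–H eclipsed, tBu–Cl eclipsed, H–H eclipsed; 1.5 + 3.3 + 0.9 = 5.7 kcal/mol.
Cl at 180° (staggered): tBu–Cl gauche; 1.1 = 1.1 kcal/mol.
Cl at 240° (eclipsed): CH3–H eclipsed, tBu–H eclipsed, H–Cl eclipsed; 1.5 + 2.3 + 1.5 = 5.3 kcal/mol.
Cl at 300° (staggered): CH3–Cl gauche; 0.6 = 0.6 kcal/mol.
The minimum (0.6 kcal/mol) occurs with Cl at 300°.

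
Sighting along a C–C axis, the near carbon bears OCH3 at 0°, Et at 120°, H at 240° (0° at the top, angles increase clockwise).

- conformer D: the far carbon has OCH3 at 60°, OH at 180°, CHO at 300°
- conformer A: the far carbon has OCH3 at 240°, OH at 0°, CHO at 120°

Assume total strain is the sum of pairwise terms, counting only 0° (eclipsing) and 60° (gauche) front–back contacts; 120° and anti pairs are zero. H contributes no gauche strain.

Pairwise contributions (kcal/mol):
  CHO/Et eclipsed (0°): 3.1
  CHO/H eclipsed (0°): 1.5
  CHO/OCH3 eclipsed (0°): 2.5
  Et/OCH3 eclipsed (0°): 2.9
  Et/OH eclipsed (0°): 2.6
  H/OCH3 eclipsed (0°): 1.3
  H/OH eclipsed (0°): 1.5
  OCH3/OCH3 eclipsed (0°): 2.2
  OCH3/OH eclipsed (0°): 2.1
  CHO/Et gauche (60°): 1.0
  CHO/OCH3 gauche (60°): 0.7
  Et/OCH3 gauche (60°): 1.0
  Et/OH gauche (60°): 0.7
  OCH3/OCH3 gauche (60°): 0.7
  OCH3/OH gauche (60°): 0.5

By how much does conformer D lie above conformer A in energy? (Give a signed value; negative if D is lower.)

D (staggered): OCH3(0°)/OCH3(60°) gauche 0.7; OCH3(0°)/CHO(300°) gauche 0.7; Et(120°)/OCH3(60°) gauche 1.0; Et(120°)/OH(180°) gauche 0.7 → 3.1 kcal/mol.
A (eclipsed): OCH3(0°)/OH(0°) eclipsed 2.1; Et(120°)/CHO(120°) eclipsed 3.1; H(240°)/OCH3(240°) eclipsed 1.3 → 6.5 kcal/mol.
E(D) − E(A) = 3.1 − 6.5 = -3.4 kcal/mol.

-3.4 kcal/mol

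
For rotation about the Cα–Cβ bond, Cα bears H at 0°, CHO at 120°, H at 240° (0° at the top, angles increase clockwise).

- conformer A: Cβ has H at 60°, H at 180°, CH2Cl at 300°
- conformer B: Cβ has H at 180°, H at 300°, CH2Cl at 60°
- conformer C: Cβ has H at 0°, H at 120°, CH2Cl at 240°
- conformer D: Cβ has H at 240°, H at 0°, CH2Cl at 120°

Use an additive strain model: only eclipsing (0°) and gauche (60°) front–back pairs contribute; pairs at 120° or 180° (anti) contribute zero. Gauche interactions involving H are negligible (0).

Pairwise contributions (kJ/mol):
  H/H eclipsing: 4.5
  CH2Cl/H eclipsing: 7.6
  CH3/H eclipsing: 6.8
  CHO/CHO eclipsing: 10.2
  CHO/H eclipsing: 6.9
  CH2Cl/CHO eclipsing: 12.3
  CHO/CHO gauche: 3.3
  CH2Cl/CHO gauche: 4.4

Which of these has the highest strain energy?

D

A (staggered): no non-H gauche contacts → 0.0 kJ/mol.
B (staggered): CHO(120°)/CH2Cl(60°) gauche 4.4 → 4.4 kJ/mol.
C (eclipsed): H(0°)/H(0°) eclipsed 4.5; CHO(120°)/H(120°) eclipsed 6.9; H(240°)/CH2Cl(240°) eclipsed 7.6 → 19.0 kJ/mol.
D (eclipsed): H(0°)/H(0°) eclipsed 4.5; CHO(120°)/CH2Cl(120°) eclipsed 12.3; H(240°)/H(240°) eclipsed 4.5 → 21.3 kJ/mol.
D has the highest total (21.3 kJ/mol).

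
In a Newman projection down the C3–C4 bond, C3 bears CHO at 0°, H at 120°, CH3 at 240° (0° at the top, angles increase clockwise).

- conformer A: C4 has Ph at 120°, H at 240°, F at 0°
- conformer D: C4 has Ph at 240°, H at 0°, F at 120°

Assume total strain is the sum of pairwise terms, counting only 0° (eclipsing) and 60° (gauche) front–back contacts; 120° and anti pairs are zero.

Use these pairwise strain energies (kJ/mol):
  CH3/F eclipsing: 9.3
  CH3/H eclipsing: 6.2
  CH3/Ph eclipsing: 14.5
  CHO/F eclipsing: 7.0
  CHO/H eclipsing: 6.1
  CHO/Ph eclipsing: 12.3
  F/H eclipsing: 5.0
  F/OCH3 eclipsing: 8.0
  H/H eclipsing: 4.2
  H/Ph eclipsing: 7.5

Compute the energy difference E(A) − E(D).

A (eclipsed): CHO–F eclipsed, H–Ph eclipsed, CH3–H eclipsed; 7.0 + 7.5 + 6.2 = 20.7 kJ/mol.
D (eclipsed): CHO–H eclipsed, H–F eclipsed, CH3–Ph eclipsed; 6.1 + 5.0 + 14.5 = 25.6 kJ/mol.
E(A) − E(D) = 20.7 − 25.6 = -4.9 kJ/mol.

-4.9 kJ/mol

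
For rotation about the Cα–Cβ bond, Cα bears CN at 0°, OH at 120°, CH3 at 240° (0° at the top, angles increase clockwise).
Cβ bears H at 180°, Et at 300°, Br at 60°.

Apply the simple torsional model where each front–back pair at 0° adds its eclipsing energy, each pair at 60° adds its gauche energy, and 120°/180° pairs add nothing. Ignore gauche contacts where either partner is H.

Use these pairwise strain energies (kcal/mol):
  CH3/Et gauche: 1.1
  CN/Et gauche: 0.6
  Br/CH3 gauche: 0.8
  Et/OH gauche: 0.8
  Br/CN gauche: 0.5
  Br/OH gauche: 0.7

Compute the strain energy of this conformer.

2.9 kcal/mol

This conformer (staggered): CN(0°)/Et(300°) gauche 0.6; CN(0°)/Br(60°) gauche 0.5; OH(120°)/Br(60°) gauche 0.7; CH3(240°)/Et(300°) gauche 1.1 → 2.9 kcal/mol.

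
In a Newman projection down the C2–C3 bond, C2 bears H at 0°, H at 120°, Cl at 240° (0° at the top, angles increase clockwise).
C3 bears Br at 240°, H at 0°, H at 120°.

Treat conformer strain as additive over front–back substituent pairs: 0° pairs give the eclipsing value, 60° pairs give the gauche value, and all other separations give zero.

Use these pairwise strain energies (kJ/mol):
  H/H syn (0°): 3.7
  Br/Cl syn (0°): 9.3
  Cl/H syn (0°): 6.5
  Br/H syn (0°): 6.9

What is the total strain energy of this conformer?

16.7 kJ/mol

This conformer (eclipsed): H(0°)/H(0°) eclipsed 3.7; H(120°)/H(120°) eclipsed 3.7; Cl(240°)/Br(240°) eclipsed 9.3 → 16.7 kJ/mol.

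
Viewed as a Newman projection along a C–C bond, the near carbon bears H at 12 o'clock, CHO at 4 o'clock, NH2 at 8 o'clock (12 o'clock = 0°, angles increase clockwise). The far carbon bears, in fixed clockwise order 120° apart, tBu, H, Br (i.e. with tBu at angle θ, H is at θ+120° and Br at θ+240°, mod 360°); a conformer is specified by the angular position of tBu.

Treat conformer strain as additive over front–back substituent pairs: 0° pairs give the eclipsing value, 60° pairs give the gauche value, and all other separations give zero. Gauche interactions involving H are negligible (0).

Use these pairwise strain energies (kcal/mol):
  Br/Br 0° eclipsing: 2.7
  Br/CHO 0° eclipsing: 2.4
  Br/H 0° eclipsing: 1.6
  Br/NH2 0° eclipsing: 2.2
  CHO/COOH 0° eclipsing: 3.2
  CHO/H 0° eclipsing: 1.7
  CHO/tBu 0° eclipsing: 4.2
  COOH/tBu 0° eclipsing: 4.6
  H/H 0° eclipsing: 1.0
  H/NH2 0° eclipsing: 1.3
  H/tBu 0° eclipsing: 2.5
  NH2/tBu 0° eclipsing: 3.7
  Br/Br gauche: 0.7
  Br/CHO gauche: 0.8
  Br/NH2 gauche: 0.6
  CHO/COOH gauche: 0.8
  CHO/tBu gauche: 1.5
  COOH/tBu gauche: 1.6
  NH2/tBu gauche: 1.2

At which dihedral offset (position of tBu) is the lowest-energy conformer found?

60°

tBu at 0° is eclipsed. H at 0° is eclipsed with tBu at 0° (2.5); CHO at 120° is eclipsed with H at 120° (1.7); NH2 at 240° is eclipsed with Br at 240° (2.2). Total 6.4 kcal/mol.
tBu at 60° is staggered. CHO at 120° is gauche with tBu at 60° (1.5); NH2 at 240° is gauche with Br at 300° (0.6). Total 2.1 kcal/mol.
tBu at 120° is eclipsed. H at 0° is eclipsed with Br at 0° (1.6); CHO at 120° is eclipsed with tBu at 120° (4.2); NH2 at 240° is eclipsed with H at 240° (1.3). Total 7.1 kcal/mol.
tBu at 180° is staggered. CHO at 120° is gauche with tBu at 180° (1.5); CHO at 120° is gauche with Br at 60° (0.8); NH2 at 240° is gauche with tBu at 180° (1.2). Total 3.5 kcal/mol.
tBu at 240° is eclipsed. H at 0° is eclipsed with H at 0° (1.0); CHO at 120° is eclipsed with Br at 120° (2.4); NH2 at 240° is eclipsed with tBu at 240° (3.7). Total 7.1 kcal/mol.
tBu at 300° is staggered. CHO at 120° is gauche with Br at 180° (0.8); NH2 at 240° is gauche with tBu at 300° (1.2); NH2 at 240° is gauche with Br at 180° (0.6). Total 2.6 kcal/mol.
The minimum (2.1 kcal/mol) occurs with tBu at 60°.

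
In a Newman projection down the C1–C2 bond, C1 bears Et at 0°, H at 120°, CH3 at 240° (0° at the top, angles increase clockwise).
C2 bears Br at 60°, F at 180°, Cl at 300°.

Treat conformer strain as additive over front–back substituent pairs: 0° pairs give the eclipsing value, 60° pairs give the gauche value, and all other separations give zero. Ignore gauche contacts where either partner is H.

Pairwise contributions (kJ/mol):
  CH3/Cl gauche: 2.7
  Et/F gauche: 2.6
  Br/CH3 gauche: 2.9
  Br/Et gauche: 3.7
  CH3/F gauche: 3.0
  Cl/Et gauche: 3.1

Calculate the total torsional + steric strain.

This conformer (staggered): Et(0°)/Br(60°) gauche 3.7; Et(0°)/Cl(300°) gauche 3.1; CH3(240°)/F(180°) gauche 3.0; CH3(240°)/Cl(300°) gauche 2.7 → 12.5 kJ/mol.

12.5 kJ/mol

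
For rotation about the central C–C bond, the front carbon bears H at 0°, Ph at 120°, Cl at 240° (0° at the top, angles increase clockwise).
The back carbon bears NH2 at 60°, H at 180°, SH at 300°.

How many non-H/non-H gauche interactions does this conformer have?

Non-H gauche pairs: Ph(120°)/NH2(60°); Cl(240°)/SH(300°) — 2 interactions.

2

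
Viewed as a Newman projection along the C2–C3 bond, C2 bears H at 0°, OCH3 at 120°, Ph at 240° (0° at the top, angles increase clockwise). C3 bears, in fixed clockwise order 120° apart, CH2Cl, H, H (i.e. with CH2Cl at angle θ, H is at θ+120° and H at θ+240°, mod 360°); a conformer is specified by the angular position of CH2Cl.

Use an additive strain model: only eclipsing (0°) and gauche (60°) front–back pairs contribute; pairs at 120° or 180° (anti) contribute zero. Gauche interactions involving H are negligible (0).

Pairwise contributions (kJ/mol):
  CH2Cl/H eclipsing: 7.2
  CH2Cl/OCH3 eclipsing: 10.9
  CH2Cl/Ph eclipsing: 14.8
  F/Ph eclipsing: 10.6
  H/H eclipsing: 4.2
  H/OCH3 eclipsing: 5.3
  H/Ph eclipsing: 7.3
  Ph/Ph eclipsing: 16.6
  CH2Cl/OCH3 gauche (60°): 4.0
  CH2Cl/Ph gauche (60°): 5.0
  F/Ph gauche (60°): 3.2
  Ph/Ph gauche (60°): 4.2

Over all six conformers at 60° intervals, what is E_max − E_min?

20.3 kJ/mol

CH2Cl at 0° (eclipsed): H–CH2Cl eclipsed, OCH3–H eclipsed, Ph–H eclipsed; 7.2 + 5.3 + 7.3 = 19.8 kJ/mol.
CH2Cl at 60° (staggered): OCH3–CH2Cl gauche; 4.0 = 4.0 kJ/mol.
CH2Cl at 120° (eclipsed): H–H eclipsed, OCH3–CH2Cl eclipsed, Ph–H eclipsed; 4.2 + 10.9 + 7.3 = 22.4 kJ/mol.
CH2Cl at 180° (staggered): OCH3–CH2Cl gauche, Ph–CH2Cl gauche; 4.0 + 5.0 = 9.0 kJ/mol.
CH2Cl at 240° (eclipsed): H–H eclipsed, OCH3–H eclipsed, Ph–CH2Cl eclipsed; 4.2 + 5.3 + 14.8 = 24.3 kJ/mol.
CH2Cl at 300° (staggered): Ph–CH2Cl gauche; 5.0 = 5.0 kJ/mol.
Max at 240° (24.3 kJ/mol), min at 60° (4.0 kJ/mol); barrier = 20.3 kJ/mol.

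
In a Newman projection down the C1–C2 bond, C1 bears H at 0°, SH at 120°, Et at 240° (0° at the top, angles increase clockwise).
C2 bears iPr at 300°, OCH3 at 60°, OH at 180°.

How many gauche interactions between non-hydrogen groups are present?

4

Non-H gauche pairs: SH(120°)/OCH3(60°); SH(120°)/OH(180°); Et(240°)/iPr(300°); Et(240°)/OH(180°) — 4 interactions.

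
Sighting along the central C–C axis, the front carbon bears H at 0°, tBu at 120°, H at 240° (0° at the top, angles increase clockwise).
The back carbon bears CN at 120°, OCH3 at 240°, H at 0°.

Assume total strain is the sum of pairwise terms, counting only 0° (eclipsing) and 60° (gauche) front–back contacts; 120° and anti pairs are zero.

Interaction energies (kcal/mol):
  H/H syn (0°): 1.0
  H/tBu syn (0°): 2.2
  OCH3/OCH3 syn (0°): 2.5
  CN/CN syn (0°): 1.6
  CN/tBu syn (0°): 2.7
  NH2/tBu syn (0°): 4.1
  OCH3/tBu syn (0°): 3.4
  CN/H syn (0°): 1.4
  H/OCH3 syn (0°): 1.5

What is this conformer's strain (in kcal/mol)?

This conformer is eclipsed. H at 0° is eclipsed with H at 0° (1.0); tBu at 120° is eclipsed with CN at 120° (2.7); H at 240° is eclipsed with OCH3 at 240° (1.5). Total 5.2 kcal/mol.

5.2 kcal/mol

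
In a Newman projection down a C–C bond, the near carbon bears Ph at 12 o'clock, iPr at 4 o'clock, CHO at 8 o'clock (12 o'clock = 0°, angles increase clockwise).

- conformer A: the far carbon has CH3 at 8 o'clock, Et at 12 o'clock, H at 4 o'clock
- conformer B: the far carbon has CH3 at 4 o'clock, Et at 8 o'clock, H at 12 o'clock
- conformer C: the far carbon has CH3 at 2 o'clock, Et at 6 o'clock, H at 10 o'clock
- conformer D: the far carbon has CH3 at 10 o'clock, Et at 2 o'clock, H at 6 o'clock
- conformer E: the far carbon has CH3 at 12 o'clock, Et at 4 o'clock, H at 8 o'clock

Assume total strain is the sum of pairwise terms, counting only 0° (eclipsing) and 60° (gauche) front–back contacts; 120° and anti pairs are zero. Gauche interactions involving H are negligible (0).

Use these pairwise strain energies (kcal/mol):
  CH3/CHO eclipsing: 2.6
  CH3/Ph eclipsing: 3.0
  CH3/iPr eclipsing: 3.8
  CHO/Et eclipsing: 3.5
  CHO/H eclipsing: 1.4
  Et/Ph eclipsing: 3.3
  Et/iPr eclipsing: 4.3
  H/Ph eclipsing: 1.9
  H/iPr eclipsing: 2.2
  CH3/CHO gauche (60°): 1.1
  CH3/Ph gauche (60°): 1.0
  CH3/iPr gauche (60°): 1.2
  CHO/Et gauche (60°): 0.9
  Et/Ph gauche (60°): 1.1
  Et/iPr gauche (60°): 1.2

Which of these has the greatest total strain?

A (eclipsed): Ph(0°)/Et(0°) eclipsed 3.3; iPr(120°)/H(120°) eclipsed 2.2; CHO(240°)/CH3(240°) eclipsed 2.6 → 8.1 kcal/mol.
B (eclipsed): Ph(0°)/H(0°) eclipsed 1.9; iPr(120°)/CH3(120°) eclipsed 3.8; CHO(240°)/Et(240°) eclipsed 3.5 → 9.2 kcal/mol.
C (staggered): Ph(0°)/CH3(60°) gauche 1.0; iPr(120°)/CH3(60°) gauche 1.2; iPr(120°)/Et(180°) gauche 1.2; CHO(240°)/Et(180°) gauche 0.9 → 4.3 kcal/mol.
D (staggered): Ph(0°)/CH3(300°) gauche 1.0; Ph(0°)/Et(60°) gauche 1.1; iPr(120°)/Et(60°) gauche 1.2; CHO(240°)/CH3(300°) gauche 1.1 → 4.4 kcal/mol.
E (eclipsed): Ph(0°)/CH3(0°) eclipsed 3.0; iPr(120°)/Et(120°) eclipsed 4.3; CHO(240°)/H(240°) eclipsed 1.4 → 8.7 kcal/mol.
B has the highest total (9.2 kcal/mol).

B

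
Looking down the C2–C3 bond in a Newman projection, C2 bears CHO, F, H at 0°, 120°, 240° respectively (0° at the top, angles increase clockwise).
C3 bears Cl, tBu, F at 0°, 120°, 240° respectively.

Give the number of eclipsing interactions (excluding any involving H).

Non-H eclipsing pairs: CHO(0°)/Cl(0°); F(120°)/tBu(120°) — 2 interactions.

2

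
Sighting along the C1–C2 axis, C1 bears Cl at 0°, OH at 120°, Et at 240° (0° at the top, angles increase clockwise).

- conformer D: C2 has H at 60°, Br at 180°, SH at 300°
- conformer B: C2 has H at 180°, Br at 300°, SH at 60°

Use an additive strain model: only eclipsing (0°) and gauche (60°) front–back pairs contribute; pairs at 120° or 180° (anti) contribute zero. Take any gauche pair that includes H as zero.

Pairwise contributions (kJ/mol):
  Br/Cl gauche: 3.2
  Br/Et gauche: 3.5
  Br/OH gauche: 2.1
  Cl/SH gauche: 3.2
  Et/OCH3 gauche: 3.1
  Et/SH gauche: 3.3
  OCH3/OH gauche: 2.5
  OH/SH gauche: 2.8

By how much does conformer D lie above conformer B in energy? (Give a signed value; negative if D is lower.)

-0.6 kJ/mol

D is staggered. Cl at 0° is gauche with SH at 300° (3.2); OH at 120° is gauche with Br at 180° (2.1); Et at 240° is gauche with Br at 180° (3.5); Et at 240° is gauche with SH at 300° (3.3). Total 12.1 kJ/mol.
B is staggered. Cl at 0° is gauche with Br at 300° (3.2); Cl at 0° is gauche with SH at 60° (3.2); OH at 120° is gauche with SH at 60° (2.8); Et at 240° is gauche with Br at 300° (3.5). Total 12.7 kJ/mol.
E(D) − E(B) = 12.1 − 12.7 = -0.6 kJ/mol.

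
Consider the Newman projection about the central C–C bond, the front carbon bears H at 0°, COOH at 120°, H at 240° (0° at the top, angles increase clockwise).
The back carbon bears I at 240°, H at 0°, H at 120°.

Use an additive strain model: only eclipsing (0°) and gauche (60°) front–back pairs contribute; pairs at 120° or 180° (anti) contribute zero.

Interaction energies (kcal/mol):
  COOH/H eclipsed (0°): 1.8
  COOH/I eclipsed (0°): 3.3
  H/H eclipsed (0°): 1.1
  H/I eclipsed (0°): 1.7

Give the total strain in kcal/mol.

This conformer (eclipsed): H(0°)/H(0°) eclipsed 1.1; COOH(120°)/H(120°) eclipsed 1.8; H(240°)/I(240°) eclipsed 1.7 → 4.6 kcal/mol.

4.6 kcal/mol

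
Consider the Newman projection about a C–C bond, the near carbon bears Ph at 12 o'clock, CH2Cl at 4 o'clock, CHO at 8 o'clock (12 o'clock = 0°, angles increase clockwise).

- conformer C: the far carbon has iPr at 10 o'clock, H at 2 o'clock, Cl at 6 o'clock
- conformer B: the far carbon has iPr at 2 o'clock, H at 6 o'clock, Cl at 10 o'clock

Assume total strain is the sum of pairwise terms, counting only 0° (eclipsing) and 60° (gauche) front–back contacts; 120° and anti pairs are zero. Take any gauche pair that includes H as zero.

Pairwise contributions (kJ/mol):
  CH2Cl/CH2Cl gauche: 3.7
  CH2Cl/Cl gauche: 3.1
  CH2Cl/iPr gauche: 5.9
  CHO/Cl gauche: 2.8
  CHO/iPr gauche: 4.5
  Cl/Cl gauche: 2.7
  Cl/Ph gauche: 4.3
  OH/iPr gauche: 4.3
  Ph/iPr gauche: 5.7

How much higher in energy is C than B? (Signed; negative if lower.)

C (staggered): Ph(0°)/iPr(300°) gauche 5.7; CH2Cl(120°)/Cl(180°) gauche 3.1; CHO(240°)/iPr(300°) gauche 4.5; CHO(240°)/Cl(180°) gauche 2.8 → 16.1 kJ/mol.
B (staggered): Ph(0°)/iPr(60°) gauche 5.7; Ph(0°)/Cl(300°) gauche 4.3; CH2Cl(120°)/iPr(60°) gauche 5.9; CHO(240°)/Cl(300°) gauche 2.8 → 18.7 kJ/mol.
E(C) − E(B) = 16.1 − 18.7 = -2.6 kJ/mol.

-2.6 kJ/mol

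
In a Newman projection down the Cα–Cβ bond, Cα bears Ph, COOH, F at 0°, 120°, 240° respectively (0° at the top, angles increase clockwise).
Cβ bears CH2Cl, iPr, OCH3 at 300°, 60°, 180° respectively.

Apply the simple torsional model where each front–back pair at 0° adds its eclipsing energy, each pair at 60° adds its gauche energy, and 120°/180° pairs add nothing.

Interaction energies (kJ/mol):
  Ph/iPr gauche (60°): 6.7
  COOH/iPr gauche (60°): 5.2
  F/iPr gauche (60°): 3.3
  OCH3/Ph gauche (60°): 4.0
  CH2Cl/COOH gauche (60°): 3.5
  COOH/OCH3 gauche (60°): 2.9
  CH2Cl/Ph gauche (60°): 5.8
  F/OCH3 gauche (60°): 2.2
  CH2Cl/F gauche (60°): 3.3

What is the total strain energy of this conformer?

This conformer (staggered): Ph(0°)/CH2Cl(300°) gauche 5.8; Ph(0°)/iPr(60°) gauche 6.7; COOH(120°)/iPr(60°) gauche 5.2; COOH(120°)/OCH3(180°) gauche 2.9; F(240°)/CH2Cl(300°) gauche 3.3; F(240°)/OCH3(180°) gauche 2.2 → 26.1 kJ/mol.

26.1 kJ/mol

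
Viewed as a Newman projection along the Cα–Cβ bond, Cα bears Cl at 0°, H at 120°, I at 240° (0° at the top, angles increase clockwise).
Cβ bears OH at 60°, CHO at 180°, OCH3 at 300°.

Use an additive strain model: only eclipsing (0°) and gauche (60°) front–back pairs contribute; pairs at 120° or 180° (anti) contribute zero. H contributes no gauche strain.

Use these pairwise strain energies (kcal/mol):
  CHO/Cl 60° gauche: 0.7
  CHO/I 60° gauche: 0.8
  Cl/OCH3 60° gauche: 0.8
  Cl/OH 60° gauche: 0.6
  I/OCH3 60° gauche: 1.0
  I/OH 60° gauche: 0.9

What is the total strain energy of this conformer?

This conformer is staggered. Cl at 0° is gauche with OH at 60° (0.6); Cl at 0° is gauche with OCH3 at 300° (0.8); I at 240° is gauche with CHO at 180° (0.8); I at 240° is gauche with OCH3 at 300° (1.0). Total 3.2 kcal/mol.

3.2 kcal/mol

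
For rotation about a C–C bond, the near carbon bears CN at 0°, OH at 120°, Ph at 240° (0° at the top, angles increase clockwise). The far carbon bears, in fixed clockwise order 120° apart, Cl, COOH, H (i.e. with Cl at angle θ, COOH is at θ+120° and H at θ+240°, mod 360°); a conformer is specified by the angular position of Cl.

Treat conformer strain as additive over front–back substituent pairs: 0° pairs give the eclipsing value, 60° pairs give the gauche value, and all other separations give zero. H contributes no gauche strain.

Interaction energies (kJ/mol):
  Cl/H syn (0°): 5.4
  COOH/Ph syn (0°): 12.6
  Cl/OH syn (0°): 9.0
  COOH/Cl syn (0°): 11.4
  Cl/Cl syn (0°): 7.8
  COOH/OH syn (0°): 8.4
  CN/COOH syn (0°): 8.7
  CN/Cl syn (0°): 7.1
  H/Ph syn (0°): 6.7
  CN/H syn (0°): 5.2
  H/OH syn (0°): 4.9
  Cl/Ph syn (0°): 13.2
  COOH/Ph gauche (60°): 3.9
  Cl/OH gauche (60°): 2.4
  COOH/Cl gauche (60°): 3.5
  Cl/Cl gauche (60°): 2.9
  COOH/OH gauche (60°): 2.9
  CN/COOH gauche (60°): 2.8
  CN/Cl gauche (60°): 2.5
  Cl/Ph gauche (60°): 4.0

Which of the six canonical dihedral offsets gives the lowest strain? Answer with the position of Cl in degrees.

Cl at 0° (eclipsed): CN(0°)/Cl(0°) eclipsed 7.1; OH(120°)/COOH(120°) eclipsed 8.4; Ph(240°)/H(240°) eclipsed 6.7 → 22.2 kJ/mol.
Cl at 60° (staggered): CN(0°)/Cl(60°) gauche 2.5; OH(120°)/Cl(60°) gauche 2.4; OH(120°)/COOH(180°) gauche 2.9; Ph(240°)/COOH(180°) gauche 3.9 → 11.7 kJ/mol.
Cl at 120° (eclipsed): CN(0°)/H(0°) eclipsed 5.2; OH(120°)/Cl(120°) eclipsed 9.0; Ph(240°)/COOH(240°) eclipsed 12.6 → 26.8 kJ/mol.
Cl at 180° (staggered): CN(0°)/COOH(300°) gauche 2.8; OH(120°)/Cl(180°) gauche 2.4; Ph(240°)/Cl(180°) gauche 4.0; Ph(240°)/COOH(300°) gauche 3.9 → 13.1 kJ/mol.
Cl at 240° (eclipsed): CN(0°)/COOH(0°) eclipsed 8.7; OH(120°)/H(120°) eclipsed 4.9; Ph(240°)/Cl(240°) eclipsed 13.2 → 26.8 kJ/mol.
Cl at 300° (staggered): CN(0°)/Cl(300°) gauche 2.5; CN(0°)/COOH(60°) gauche 2.8; OH(120°)/COOH(60°) gauche 2.9; Ph(240°)/Cl(300°) gauche 4.0 → 12.2 kJ/mol.
The minimum (11.7 kJ/mol) occurs with Cl at 60°.

60°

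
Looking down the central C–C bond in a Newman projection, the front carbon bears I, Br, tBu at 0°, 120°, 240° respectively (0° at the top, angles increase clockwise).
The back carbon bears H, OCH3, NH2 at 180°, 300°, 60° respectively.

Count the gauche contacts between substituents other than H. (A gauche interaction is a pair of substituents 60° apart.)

Non-H gauche pairs: I(0°)/OCH3(300°); I(0°)/NH2(60°); Br(120°)/NH2(60°); tBu(240°)/OCH3(300°) — 4 interactions.

4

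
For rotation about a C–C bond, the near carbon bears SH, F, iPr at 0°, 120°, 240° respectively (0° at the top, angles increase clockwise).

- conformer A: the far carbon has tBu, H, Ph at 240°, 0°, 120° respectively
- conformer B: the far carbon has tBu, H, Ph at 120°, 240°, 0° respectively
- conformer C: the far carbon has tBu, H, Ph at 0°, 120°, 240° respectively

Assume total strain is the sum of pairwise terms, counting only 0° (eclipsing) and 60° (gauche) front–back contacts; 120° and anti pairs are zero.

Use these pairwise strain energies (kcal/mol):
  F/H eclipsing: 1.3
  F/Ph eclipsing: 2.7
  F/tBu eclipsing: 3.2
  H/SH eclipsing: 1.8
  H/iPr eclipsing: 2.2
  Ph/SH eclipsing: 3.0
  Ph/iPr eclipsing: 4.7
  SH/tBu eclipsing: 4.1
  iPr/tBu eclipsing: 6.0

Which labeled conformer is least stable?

A

A (eclipsed): SH(0°)/H(0°) eclipsed 1.8; F(120°)/Ph(120°) eclipsed 2.7; iPr(240°)/tBu(240°) eclipsed 6.0 → 10.5 kcal/mol.
B (eclipsed): SH(0°)/Ph(0°) eclipsed 3.0; F(120°)/tBu(120°) eclipsed 3.2; iPr(240°)/H(240°) eclipsed 2.2 → 8.4 kcal/mol.
C (eclipsed): SH(0°)/tBu(0°) eclipsed 4.1; F(120°)/H(120°) eclipsed 1.3; iPr(240°)/Ph(240°) eclipsed 4.7 → 10.1 kcal/mol.
A has the highest total (10.5 kcal/mol).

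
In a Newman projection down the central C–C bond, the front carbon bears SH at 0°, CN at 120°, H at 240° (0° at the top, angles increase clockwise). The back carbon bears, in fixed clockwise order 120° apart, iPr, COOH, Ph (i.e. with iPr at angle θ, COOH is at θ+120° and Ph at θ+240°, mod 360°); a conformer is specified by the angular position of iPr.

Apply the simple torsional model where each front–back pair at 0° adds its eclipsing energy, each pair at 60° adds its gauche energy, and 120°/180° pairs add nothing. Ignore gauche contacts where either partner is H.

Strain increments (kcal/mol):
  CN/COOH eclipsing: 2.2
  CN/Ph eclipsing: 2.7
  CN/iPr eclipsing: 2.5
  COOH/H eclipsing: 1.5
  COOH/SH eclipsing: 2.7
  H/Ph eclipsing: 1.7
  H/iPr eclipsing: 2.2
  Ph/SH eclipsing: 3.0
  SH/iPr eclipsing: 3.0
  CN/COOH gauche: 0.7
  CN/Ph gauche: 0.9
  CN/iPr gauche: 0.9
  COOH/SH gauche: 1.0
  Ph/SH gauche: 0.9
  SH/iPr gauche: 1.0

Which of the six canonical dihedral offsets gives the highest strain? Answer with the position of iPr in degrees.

240°

iPr at 0° is eclipsed. SH at 0° is eclipsed with iPr at 0° (3.0); CN at 120° is eclipsed with COOH at 120° (2.2); H at 240° is eclipsed with Ph at 240° (1.7). Total 6.9 kcal/mol.
iPr at 60° is staggered. SH at 0° is gauche with iPr at 60° (1.0); SH at 0° is gauche with Ph at 300° (0.9); CN at 120° is gauche with iPr at 60° (0.9); CN at 120° is gauche with COOH at 180° (0.7). Total 3.5 kcal/mol.
iPr at 120° is eclipsed. SH at 0° is eclipsed with Ph at 0° (3.0); CN at 120° is eclipsed with iPr at 120° (2.5); H at 240° is eclipsed with COOH at 240° (1.5). Total 7.0 kcal/mol.
iPr at 180° is staggered. SH at 0° is gauche with COOH at 300° (1.0); SH at 0° is gauche with Ph at 60° (0.9); CN at 120° is gauche with iPr at 180° (0.9); CN at 120° is gauche with Ph at 60° (0.9). Total 3.7 kcal/mol.
iPr at 240° is eclipsed. SH at 0° is eclipsed with COOH at 0° (2.7); CN at 120° is eclipsed with Ph at 120° (2.7); H at 240° is eclipsed with iPr at 240° (2.2). Total 7.6 kcal/mol.
iPr at 300° is staggered. SH at 0° is gauche with iPr at 300° (1.0); SH at 0° is gauche with COOH at 60° (1.0); CN at 120° is gauche with COOH at 60° (0.7); CN at 120° is gauche with Ph at 180° (0.9). Total 3.6 kcal/mol.
The maximum (7.6 kcal/mol) occurs with iPr at 240°.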